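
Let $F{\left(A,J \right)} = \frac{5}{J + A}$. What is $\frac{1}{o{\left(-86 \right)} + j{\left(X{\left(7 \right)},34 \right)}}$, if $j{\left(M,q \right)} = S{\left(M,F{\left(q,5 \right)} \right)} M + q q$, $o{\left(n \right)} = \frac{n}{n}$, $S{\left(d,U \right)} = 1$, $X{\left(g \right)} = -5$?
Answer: $\frac{1}{1152} \approx 0.00086806$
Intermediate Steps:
$F{\left(A,J \right)} = \frac{5}{A + J}$
$o{\left(n \right)} = 1$
$j{\left(M,q \right)} = M + q^{2}$ ($j{\left(M,q \right)} = 1 M + q q = M + q^{2}$)
$\frac{1}{o{\left(-86 \right)} + j{\left(X{\left(7 \right)},34 \right)}} = \frac{1}{1 - \left(5 - 34^{2}\right)} = \frac{1}{1 + \left(-5 + 1156\right)} = \frac{1}{1 + 1151} = \frac{1}{1152}$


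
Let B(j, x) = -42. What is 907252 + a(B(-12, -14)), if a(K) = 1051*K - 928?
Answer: 862182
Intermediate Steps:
a(K) = -928 + 1051*K
907252 + a(B(-12, -14)) = 907252 + (-928 + 1051*(-42)) = 907252 + (-928 - 44142) = 907252 - 45070 = 862182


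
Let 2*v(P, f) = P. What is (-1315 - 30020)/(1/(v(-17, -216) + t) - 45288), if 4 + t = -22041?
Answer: 1382092845/1997517818 ≈ 0.69191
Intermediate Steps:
t = -22045 (t = -4 - 22041 = -22045)
v(P, f) = P/2
(-1315 - 30020)/(1/(v(-17, -216) + t) - 45288) = (-1315 - 30020)/(1/((½)*(-17) - 22045) - 45288) = -31335/(1/(-17/2 - 22045) - 45288) = -31335/(1/(-44107/2) - 45288) = -31335/(-2/44107 - 45288) = -31335/(-1997517818/44107) = -31335*(-44107/1997517818) = 1382092845/1997517818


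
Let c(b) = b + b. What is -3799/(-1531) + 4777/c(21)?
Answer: 7473145/64302 ≈ 116.22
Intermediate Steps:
c(b) = 2*b
-3799/(-1531) + 4777/c(21) = -3799/(-1531) + 4777/((2*21)) = -3799*(-1/1531) + 4777/42 = 3799/1531 + 4777*(1/42) = 3799/1531 + 4777/42 = 7473145/64302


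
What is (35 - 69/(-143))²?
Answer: 25745476/20449 ≈ 1259.0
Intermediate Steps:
(35 - 69/(-143))² = (35 - 69*(-1/143))² = (35 + 69/143)² = (5074/143)² = 25745476/20449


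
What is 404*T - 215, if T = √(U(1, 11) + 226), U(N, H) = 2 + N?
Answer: -215 + 404*√229 ≈ 5898.6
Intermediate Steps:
T = √229 (T = √((2 + 1) + 226) = √(3 + 226) = √229 ≈ 15.133)
404*T - 215 = 404*√229 - 215 = -215 + 404*√229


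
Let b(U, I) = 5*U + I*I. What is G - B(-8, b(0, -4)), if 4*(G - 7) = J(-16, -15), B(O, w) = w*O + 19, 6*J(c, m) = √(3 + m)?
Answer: 116 + I*√3/12 ≈ 116.0 + 0.14434*I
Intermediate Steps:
J(c, m) = √(3 + m)/6
b(U, I) = I² + 5*U (b(U, I) = 5*U + I² = I² + 5*U)
B(O, w) = 19 + O*w (B(O, w) = O*w + 19 = 19 + O*w)
G = 7 + I*√3/12 (G = 7 + (√(3 - 15)/6)/4 = 7 + (√(-12)/6)/4 = 7 + ((2*I*√3)/6)/4 = 7 + (I*√3/3)/4 = 7 + I*√3/12 ≈ 7.0 + 0.14434*I)
G - B(-8, b(0, -4)) = (7 + I*√3/12) - (19 - 8*((-4)² + 5*0)) = (7 + I*√3/12) - (19 - 8*(16 + 0)) = (7 + I*√3/12) - (19 - 8*16) = (7 + I*√3/12) - (19 - 128) = (7 + I*√3/12) - 1*(-109) = (7 + I*√3/12) + 109 = 116 + I*√3/12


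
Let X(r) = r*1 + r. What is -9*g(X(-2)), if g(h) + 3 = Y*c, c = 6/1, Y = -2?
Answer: 135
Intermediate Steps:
X(r) = 2*r (X(r) = r + r = 2*r)
c = 6 (c = 6*1 = 6)
g(h) = -15 (g(h) = -3 - 2*6 = -3 - 12 = -15)
-9*g(X(-2)) = -9*(-15) = 135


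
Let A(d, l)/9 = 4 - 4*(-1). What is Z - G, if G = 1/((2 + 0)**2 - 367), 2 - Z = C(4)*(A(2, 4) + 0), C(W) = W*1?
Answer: -103817/363 ≈ -286.00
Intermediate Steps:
C(W) = W
A(d, l) = 72 (A(d, l) = 9*(4 - 4*(-1)) = 9*(4 + 4) = 9*8 = 72)
Z = -286 (Z = 2 - 4*(72 + 0) = 2 - 4*72 = 2 - 1*288 = 2 - 288 = -286)
G = -1/363 (G = 1/(2**2 - 367) = 1/(4 - 367) = 1/(-363) = -1/363 ≈ -0.0027548)
Z - G = -286 - 1*(-1/363) = -286 + 1/363 = -103817/363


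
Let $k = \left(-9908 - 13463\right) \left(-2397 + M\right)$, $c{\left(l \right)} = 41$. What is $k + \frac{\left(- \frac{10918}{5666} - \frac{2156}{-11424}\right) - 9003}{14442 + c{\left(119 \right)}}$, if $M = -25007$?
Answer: $\frac{10721524001033071085}{16740378312} \approx 6.4046 \cdot 10^{8}$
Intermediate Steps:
$k = 640458884$ ($k = \left(-9908 - 13463\right) \left(-2397 - 25007\right) = \left(-23371\right) \left(-27404\right) = 640458884$)
$k + \frac{\left(- \frac{10918}{5666} - \frac{2156}{-11424}\right) - 9003}{14442 + c{\left(119 \right)}} = 640458884 + \frac{\left(- \frac{10918}{5666} - \frac{2156}{-11424}\right) - 9003}{14442 + 41} = 640458884 + \frac{\left(\left(-10918\right) \frac{1}{5666} - - \frac{77}{408}\right) - 9003}{14483} = 640458884 + \left(\left(- \frac{5459}{2833} + \frac{77}{408}\right) - 9003\right) \frac{1}{14483} = 640458884 + \left(- \frac{2009131}{1155864} - 9003\right) \frac{1}{14483} = 640458884 - \frac{10408252723}{16740378312} = \frac{10721524001033071085}{16740378312}$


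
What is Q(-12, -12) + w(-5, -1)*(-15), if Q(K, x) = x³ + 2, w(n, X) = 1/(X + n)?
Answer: -3447/2 ≈ -1723.5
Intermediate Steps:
Q(K, x) = 2 + x³
Q(-12, -12) + w(-5, -1)*(-15) = (2 + (-12)³) - 15/(-1 - 5) = (2 - 1728) - 15/(-6) = -1726 - ⅙*(-15) = -1726 + 5/2 = -3447/2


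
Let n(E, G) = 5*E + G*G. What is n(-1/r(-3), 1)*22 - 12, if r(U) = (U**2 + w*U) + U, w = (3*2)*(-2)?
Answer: 155/21 ≈ 7.3810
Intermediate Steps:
w = -12 (w = 6*(-2) = -12)
r(U) = U**2 - 11*U (r(U) = (U**2 - 12*U) + U = U**2 - 11*U)
n(E, G) = G**2 + 5*E (n(E, G) = 5*E + G**2 = G**2 + 5*E)
n(-1/r(-3), 1)*22 - 12 = (1**2 + 5*(-1/((-3*(-11 - 3)))))*22 - 12 = (1 + 5*(-1/((-3*(-14)))))*22 - 12 = (1 + 5*(-1/42))*22 - 12 = (1 - 5/42)*22 - 12 = (37/42)*22 - 12 = 407/21 - 12 = 155/21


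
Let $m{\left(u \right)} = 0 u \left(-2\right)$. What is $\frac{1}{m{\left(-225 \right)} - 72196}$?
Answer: $- \frac{1}{72196} \approx -1.3851 \cdot 10^{-5}$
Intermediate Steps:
$m{\left(u \right)} = 0$ ($m{\left(u \right)} = 0 \left(-2\right) = 0$)
$\frac{1}{m{\left(-225 \right)} - 72196} = \frac{1}{0 - 72196} = \frac{1}{-72196} = - \frac{1}{72196}$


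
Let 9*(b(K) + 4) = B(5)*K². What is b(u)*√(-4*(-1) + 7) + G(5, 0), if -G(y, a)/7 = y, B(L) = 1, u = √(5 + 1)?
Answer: -35 - 10*√11/3 ≈ -46.055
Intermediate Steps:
u = √6 ≈ 2.4495
G(y, a) = -7*y
b(K) = -4 + K²/9 (b(K) = -4 + (1*K²)/9 = -4 + K²/9)
b(u)*√(-4*(-1) + 7) + G(5, 0) = (-4 + (√6)²/9)*√(-4*(-1) + 7) - 7*5 = (-4 + (⅑)*6)*√(4 + 7) - 35 = (-4 + ⅔)*√11 - 35 = -10*√11/3 - 35 = -35 - 10*√11/3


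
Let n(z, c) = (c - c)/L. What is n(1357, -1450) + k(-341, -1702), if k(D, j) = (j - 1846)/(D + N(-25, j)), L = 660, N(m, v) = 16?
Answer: 3548/325 ≈ 10.917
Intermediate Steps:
n(z, c) = 0 (n(z, c) = (c - c)/660 = 0*(1/660) = 0)
k(D, j) = (-1846 + j)/(16 + D) (k(D, j) = (j - 1846)/(D + 16) = (-1846 + j)/(16 + D))
n(1357, -1450) + k(-341, -1702) = 0 + (-1846 - 1702)/(16 - 341) = 0 - 3548/(-325) = 0 - 1/325*(-3548) = 0 + 3548/325 = 3548/325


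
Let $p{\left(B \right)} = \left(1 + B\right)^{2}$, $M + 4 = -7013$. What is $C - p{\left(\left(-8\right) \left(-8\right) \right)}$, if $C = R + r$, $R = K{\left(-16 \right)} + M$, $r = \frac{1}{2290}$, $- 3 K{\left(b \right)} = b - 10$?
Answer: $- \frac{77172997}{6870} \approx -11233.0$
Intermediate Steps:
$M = -7017$ ($M = -4 - 7013 = -7017$)
$K{\left(b \right)} = \frac{10}{3} - \frac{b}{3}$ ($K{\left(b \right)} = - \frac{b - 10}{3} = - \frac{-10 + b}{3} = \frac{10}{3} - \frac{b}{3}$)
$r = \frac{1}{2290} \approx 0.00043668$
$R = - \frac{21025}{3}$ ($R = \left(\frac{10}{3} - - \frac{16}{3}\right) - 7017 = \left(\frac{10}{3} + \frac{16}{3}\right) - 7017 = \frac{26}{3} - 7017 = - \frac{21025}{3} \approx -7008.3$)
$C = - \frac{48147247}{6870}$ ($C = - \frac{21025}{3} + \frac{1}{2290} = - \frac{48147247}{6870} \approx -7008.3$)
$C - p{\left(\left(-8\right) \left(-8\right) \right)} = - \frac{48147247}{6870} - \left(1 - -64\right)^{2} = - \frac{48147247}{6870} - \left(1 + 64\right)^{2} = - \frac{48147247}{6870} - 65^{2} = - \frac{48147247}{6870} - 4225 = - \frac{77172997}{6870}$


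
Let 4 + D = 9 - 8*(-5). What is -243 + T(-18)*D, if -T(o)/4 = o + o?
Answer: 6237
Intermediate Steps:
T(o) = -8*o (T(o) = -4*(o + o) = -8*o)
D = 45 (D = -4 + (9 - 8*(-5)) = -4 + (9 + 40) = -4 + 49 = 45)
-243 + T(-18)*D = -243 - 8*(-18)*45 = -243 + 144*45 = -243 + 6480 = 6237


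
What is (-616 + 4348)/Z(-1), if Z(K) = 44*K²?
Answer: 933/11 ≈ 84.818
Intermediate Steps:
(-616 + 4348)/Z(-1) = (-616 + 4348)/((44*(-1)²)) = 3732/((44*1)) = 3732/44 = 3732*(1/44) = 933/11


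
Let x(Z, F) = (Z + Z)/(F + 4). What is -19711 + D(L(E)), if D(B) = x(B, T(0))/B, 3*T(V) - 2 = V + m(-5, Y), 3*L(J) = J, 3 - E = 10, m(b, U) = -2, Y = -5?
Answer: -39421/2 ≈ -19711.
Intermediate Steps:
E = -7 (E = 3 - 1*10 = 3 - 10 = -7)
L(J) = J/3
T(V) = V/3 (T(V) = 2/3 + (V - 2)/3 = 2/3 + (-2 + V)/3 = 2/3 + (-2/3 + V/3) = V/3)
x(Z, F) = 2*Z/(4 + F) (x(Z, F) = (2*Z)/(4 + F) = 2*Z/(4 + F))
D(B) = 1/2 (D(B) = (2*B/(4 + (1/3)*0))/B = (2*B/(4 + 0))/B = (2*B/4)/B = (2*B*(1/4))/B = (B/2)/B = 1/2)
-19711 + D(L(E)) = -19711 + 1/2 = -39421/2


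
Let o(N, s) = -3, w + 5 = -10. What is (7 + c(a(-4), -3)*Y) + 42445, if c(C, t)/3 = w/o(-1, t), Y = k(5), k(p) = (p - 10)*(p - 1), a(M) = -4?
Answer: 42152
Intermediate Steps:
w = -15 (w = -5 - 10 = -15)
k(p) = (-1 + p)*(-10 + p) (k(p) = (-10 + p)*(-1 + p) = (-1 + p)*(-10 + p))
Y = -20 (Y = 10 + 5² - 11*5 = 10 + 25 - 55 = -20)
c(C, t) = 15 (c(C, t) = 3*(-15/(-3)) = 3*(-15*(-⅓)) = 3*5 = 15)
(7 + c(a(-4), -3)*Y) + 42445 = (7 + 15*(-20)) + 42445 = (7 - 300) + 42445 = -293 + 42445 = 42152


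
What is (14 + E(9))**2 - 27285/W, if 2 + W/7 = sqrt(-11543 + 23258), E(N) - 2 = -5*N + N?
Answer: 32736230/81977 - 27285*sqrt(11715)/81977 ≈ 363.31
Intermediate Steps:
E(N) = 2 - 4*N (E(N) = 2 + (-5*N + N) = 2 - 4*N)
W = -14 + 7*sqrt(11715) (W = -14 + 7*sqrt(-11543 + 23258) = -14 + 7*sqrt(11715) ≈ 743.65)
(14 + E(9))**2 - 27285/W = (14 + (2 - 4*9))**2 - 27285/(-14 + 7*sqrt(11715)) = (14 + (2 - 36))**2 - 27285/(-14 + 7*sqrt(11715)) = (14 - 34)**2 - 27285/(-14 + 7*sqrt(11715)) = (-20)**2 - 27285/(-14 + 7*sqrt(11715)) = 400 - 27285/(-14 + 7*sqrt(11715))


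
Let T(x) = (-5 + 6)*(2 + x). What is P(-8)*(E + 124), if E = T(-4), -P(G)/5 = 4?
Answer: -2440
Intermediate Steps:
P(G) = -20 (P(G) = -5*4 = -20)
T(x) = 2 + x (T(x) = 1*(2 + x) = 2 + x)
E = -2 (E = 2 - 4 = -2)
P(-8)*(E + 124) = -20*(-2 + 124) = -20*122 = -2440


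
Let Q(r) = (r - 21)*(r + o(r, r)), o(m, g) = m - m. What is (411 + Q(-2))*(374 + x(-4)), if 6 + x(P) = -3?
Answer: 166805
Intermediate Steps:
o(m, g) = 0
x(P) = -9 (x(P) = -6 - 3 = -9)
Q(r) = r*(-21 + r) (Q(r) = (r - 21)*(r + 0) = (-21 + r)*r = r*(-21 + r))
(411 + Q(-2))*(374 + x(-4)) = (411 - 2*(-21 - 2))*(374 - 9) = (411 - 2*(-23))*365 = (411 + 46)*365 = 457*365 = 166805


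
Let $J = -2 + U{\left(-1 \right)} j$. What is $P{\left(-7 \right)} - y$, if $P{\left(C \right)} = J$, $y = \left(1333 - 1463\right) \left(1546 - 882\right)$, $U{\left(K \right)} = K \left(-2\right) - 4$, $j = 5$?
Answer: $86308$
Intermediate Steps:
$U{\left(K \right)} = -4 - 2 K$ ($U{\left(K \right)} = - 2 K - 4 = -4 - 2 K$)
$y = -86320$ ($y = \left(-130\right) 664 = -86320$)
$J = -12$ ($J = -2 + \left(-4 - -2\right) 5 = -2 + \left(-4 + 2\right) 5 = -2 - 10 = -12$)
$P{\left(C \right)} = -12$
$P{\left(-7 \right)} - y = -12 - -86320 = -12 + 86320 = 86308$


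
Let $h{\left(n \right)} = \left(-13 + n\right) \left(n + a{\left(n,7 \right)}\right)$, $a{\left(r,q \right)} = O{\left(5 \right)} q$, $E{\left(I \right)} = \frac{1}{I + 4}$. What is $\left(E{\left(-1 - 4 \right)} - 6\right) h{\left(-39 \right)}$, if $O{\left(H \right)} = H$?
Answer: $-1456$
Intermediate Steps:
$E{\left(I \right)} = \frac{1}{4 + I}$
$a{\left(r,q \right)} = 5 q$
$h{\left(n \right)} = \left(-13 + n\right) \left(35 + n\right)$ ($h{\left(n \right)} = \left(-13 + n\right) \left(n + 5 \cdot 7\right) = \left(-13 + n\right) \left(n + 35\right) = \left(-13 + n\right) \left(35 + n\right)$)
$\left(E{\left(-1 - 4 \right)} - 6\right) h{\left(-39 \right)} = \left(\frac{1}{4 - 5} - 6\right) \left(-455 + \left(-39\right)^{2} + 22 \left(-39\right)\right) = \left(\frac{1}{4 - 5} - 6\right) \left(-455 + 1521 - 858\right) = \left(\frac{1}{-1} - 6\right) 208 = \left(-1 - 6\right) 208 = \left(-7\right) 208 = -1456$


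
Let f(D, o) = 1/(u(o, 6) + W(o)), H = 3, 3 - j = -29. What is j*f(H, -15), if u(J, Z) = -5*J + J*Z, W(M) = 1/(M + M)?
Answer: -960/451 ≈ -2.1286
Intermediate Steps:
j = 32 (j = 3 - 1*(-29) = 3 + 29 = 32)
W(M) = 1/(2*M)
f(D, o) = 1/(o + 1/(2*o)) (f(D, o) = 1/(o*(-5 + 6) + 1/(2*o)) = 1/(o*1 + 1/(2*o)) = 1/(o + 1/(2*o)))
j*f(H, -15) = 32*(2*(-15)/(1 + 2*(-15)**2)) = 32*(2*(-15)/(1 + 2*225)) = 32*(2*(-15)/(1 + 450)) = 32*(2*(-15)/451) = 32*(2*(-15)*(1/451)) = 32*(-30/451) = -960/451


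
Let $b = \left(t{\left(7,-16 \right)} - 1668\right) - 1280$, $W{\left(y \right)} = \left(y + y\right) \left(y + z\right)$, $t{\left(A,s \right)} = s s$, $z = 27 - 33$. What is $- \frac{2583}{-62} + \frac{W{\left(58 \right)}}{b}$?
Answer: $\frac{1644863}{41726} \approx 39.421$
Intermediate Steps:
$z = -6$ ($z = 27 - 33 = -6$)
$t{\left(A,s \right)} = s^{2}$
$W{\left(y \right)} = 2 y \left(-6 + y\right)$ ($W{\left(y \right)} = \left(y + y\right) \left(y - 6\right) = 2 y \left(-6 + y\right)$)
$b = -2692$ ($b = \left(\left(-16\right)^{2} - 1668\right) - 1280 = \left(256 - 1668\right) - 1280 = -1412 - 1280 = -2692$)
$- \frac{2583}{-62} + \frac{W{\left(58 \right)}}{b} = - \frac{2583}{-62} + \frac{2 \cdot 58 \left(-6 + 58\right)}{-2692} = \left(-2583\right) \left(- \frac{1}{62}\right) + 2 \cdot 58 \cdot 52 \left(- \frac{1}{2692}\right) = \frac{2583}{62} + 6032 \left(- \frac{1}{2692}\right) = \frac{2583}{62} - \frac{1508}{673} = \frac{1644863}{41726}$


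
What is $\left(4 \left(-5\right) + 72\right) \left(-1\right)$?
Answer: $-52$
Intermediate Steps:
$\left(4 \left(-5\right) + 72\right) \left(-1\right) = \left(-20 + 72\right) \left(-1\right) = 52 \left(-1\right) = -52$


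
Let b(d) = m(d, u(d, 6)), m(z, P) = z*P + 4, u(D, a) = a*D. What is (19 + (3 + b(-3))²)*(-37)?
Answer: -138380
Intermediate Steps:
u(D, a) = D*a
m(z, P) = 4 + P*z (m(z, P) = P*z + 4 = 4 + P*z)
b(d) = 4 + 6*d² (b(d) = 4 + (d*6)*d = 4 + (6*d)*d = 4 + 6*d²)
(19 + (3 + b(-3))²)*(-37) = (19 + (3 + (4 + 6*(-3)²))²)*(-37) = (19 + (3 + (4 + 6*9))²)*(-37) = (19 + (3 + (4 + 54))²)*(-37) = (19 + (3 + 58)²)*(-37) = (19 + 61²)*(-37) = (19 + 3721)*(-37) = 3740*(-37) = -138380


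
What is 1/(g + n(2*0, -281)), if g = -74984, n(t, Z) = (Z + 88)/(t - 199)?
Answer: -199/14921623 ≈ -1.3336e-5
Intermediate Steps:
n(t, Z) = (88 + Z)/(-199 + t)
1/(g + n(2*0, -281)) = 1/(-74984 + (88 - 281)/(-199 + 2*0)) = 1/(-74984 - 193/(-199 + 0)) = 1/(-74984 - 193/(-199)) = 1/(-74984 - 1/199*(-193)) = 1/(-74984 + 193/199) = 1/(-14921623/199) = -199/14921623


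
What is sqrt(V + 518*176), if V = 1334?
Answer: 9*sqrt(1142) ≈ 304.14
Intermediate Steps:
sqrt(V + 518*176) = sqrt(1334 + 518*176) = sqrt(1334 + 91168) = sqrt(92502) = 9*sqrt(1142)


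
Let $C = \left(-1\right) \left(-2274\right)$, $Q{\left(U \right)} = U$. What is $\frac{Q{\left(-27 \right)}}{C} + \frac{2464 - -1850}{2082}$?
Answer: $\frac{541879}{263026} \approx 2.0602$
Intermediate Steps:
$C = 2274$
$\frac{Q{\left(-27 \right)}}{C} + \frac{2464 - -1850}{2082} = - \frac{27}{2274} + \frac{2464 - -1850}{2082} = \left(-27\right) \frac{1}{2274} + \left(2464 + 1850\right) \frac{1}{2082} = - \frac{9}{758} + 4314 \cdot \frac{1}{2082} = - \frac{9}{758} + \frac{719}{347} = \frac{541879}{263026}$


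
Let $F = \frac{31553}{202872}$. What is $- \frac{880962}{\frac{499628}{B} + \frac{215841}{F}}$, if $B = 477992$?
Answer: $- \frac{3321685187339028}{5232593759563867} \approx -0.63481$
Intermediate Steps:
$F = \frac{31553}{202872}$ ($F = 31553 \cdot \frac{1}{202872} = \frac{31553}{202872} \approx 0.15553$)
$- \frac{880962}{\frac{499628}{B} + \frac{215841}{F}} = - \frac{880962}{\frac{499628}{477992} + \frac{215841}{\frac{31553}{202872}}} = - \frac{880962}{499628 \cdot \frac{1}{477992} + 215841 \cdot \frac{202872}{31553}} = - \frac{880962}{\frac{124907}{119498} + \frac{43788095352}{31553}} = - \frac{880962}{\frac{5232593759563867}{3770520394}} = \left(-880962\right) \frac{3770520394}{5232593759563867} = - \frac{3321685187339028}{5232593759563867}$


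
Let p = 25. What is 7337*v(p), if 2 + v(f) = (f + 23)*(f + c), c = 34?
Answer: 20763710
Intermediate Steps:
v(f) = -2 + (23 + f)*(34 + f) (v(f) = -2 + (f + 23)*(f + 34) = -2 + (23 + f)*(34 + f))
7337*v(p) = 7337*(780 + 25**2 + 57*25) = 7337*(780 + 625 + 1425) = 7337*2830 = 20763710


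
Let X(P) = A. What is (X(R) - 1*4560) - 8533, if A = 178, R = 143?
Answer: -12915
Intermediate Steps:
X(P) = 178
(X(R) - 1*4560) - 8533 = (178 - 1*4560) - 8533 = (178 - 4560) - 8533 = -4382 - 8533 = -12915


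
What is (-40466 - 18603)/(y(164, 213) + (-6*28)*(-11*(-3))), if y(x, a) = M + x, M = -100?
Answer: 59069/5480 ≈ 10.779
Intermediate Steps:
y(x, a) = -100 + x
(-40466 - 18603)/(y(164, 213) + (-6*28)*(-11*(-3))) = (-40466 - 18603)/((-100 + 164) + (-6*28)*(-11*(-3))) = -59069/(64 - 168*33) = -59069/(64 - 5544) = -59069/(-5480) = -59069*(-1/5480) = 59069/5480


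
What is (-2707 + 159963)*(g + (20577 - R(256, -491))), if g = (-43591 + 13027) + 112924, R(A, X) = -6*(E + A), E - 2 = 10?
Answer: 16440328520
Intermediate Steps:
E = 12 (E = 2 + 10 = 12)
R(A, X) = -72 - 6*A (R(A, X) = -6*(12 + A) = -72 - 6*A)
g = 82360 (g = -30564 + 112924 = 82360)
(-2707 + 159963)*(g + (20577 - R(256, -491))) = (-2707 + 159963)*(82360 + (20577 - (-72 - 6*256))) = 157256*(82360 + (20577 - (-72 - 1536))) = 157256*(82360 + (20577 - 1*(-1608))) = 157256*(82360 + (20577 + 1608)) = 157256*(82360 + 22185) = 157256*104545 = 16440328520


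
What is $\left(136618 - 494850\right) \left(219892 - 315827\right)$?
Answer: $34366986920$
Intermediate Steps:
$\left(136618 - 494850\right) \left(219892 - 315827\right) = \left(-358232\right) \left(-95935\right) = 34366986920$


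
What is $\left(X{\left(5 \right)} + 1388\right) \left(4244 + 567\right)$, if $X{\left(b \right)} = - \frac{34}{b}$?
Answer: $\frac{33224766}{5} \approx 6.645 \cdot 10^{6}$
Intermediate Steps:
$\left(X{\left(5 \right)} + 1388\right) \left(4244 + 567\right) = \left(- \frac{34}{5} + 1388\right) \left(4244 + 567\right) = \left(\left(-34\right) \frac{1}{5} + 1388\right) 4811 = \left(- \frac{34}{5} + 1388\right) 4811 = \frac{6906}{5} \cdot 4811 = \frac{33224766}{5}$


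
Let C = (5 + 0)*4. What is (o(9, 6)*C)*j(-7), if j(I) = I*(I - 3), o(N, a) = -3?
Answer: -4200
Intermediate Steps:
j(I) = I*(-3 + I)
C = 20 (C = 5*4 = 20)
(o(9, 6)*C)*j(-7) = (-3*20)*(-7*(-3 - 7)) = -(-420)*(-10) = -60*70 = -4200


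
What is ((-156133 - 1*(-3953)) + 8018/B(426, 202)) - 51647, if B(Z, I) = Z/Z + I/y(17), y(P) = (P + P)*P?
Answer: -38587664/195 ≈ -1.9789e+5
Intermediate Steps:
y(P) = 2*P² (y(P) = (2*P)*P = 2*P²)
B(Z, I) = 1 + I/578 (B(Z, I) = Z/Z + I/((2*17²)) = 1 + I/((2*289)) = 1 + I/578)
((-156133 - 1*(-3953)) + 8018/B(426, 202)) - 51647 = ((-156133 - 1*(-3953)) + 8018/(1 + (1/578)*202)) - 51647 = ((-156133 + 3953) + 8018/(1 + 101/289)) - 51647 = (-152180 + 8018/(390/289)) - 51647 = (-152180 + 8018*(289/390)) - 51647 = (-152180 + 1158601/195) - 51647 = -28516499/195 - 51647 = -38587664/195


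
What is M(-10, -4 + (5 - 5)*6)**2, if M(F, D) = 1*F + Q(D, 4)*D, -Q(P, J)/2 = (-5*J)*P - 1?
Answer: 386884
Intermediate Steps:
Q(P, J) = 2 + 10*J*P (Q(P, J) = -2*((-5*J)*P - 1) = -2*(-5*J*P - 1) = -2*(-1 - 5*J*P) = 2 + 10*J*P)
M(F, D) = F + D*(2 + 40*D) (M(F, D) = 1*F + (2 + 10*4*D)*D = F + (2 + 40*D)*D = F + D*(2 + 40*D))
M(-10, -4 + (5 - 5)*6)**2 = (-10 + 2*(-4 + (5 - 5)*6)*(1 + 20*(-4 + (5 - 5)*6)))**2 = (-10 + 2*(-4 + 0*6)*(1 + 20*(-4 + 0*6)))**2 = (-10 + 2*(-4 + 0)*(1 + 20*(-4 + 0)))**2 = (-10 + 2*(-4)*(1 + 20*(-4)))**2 = (-10 + 2*(-4)*(1 - 80))**2 = (-10 + 2*(-4)*(-79))**2 = (-10 + 632)**2 = 622**2 = 386884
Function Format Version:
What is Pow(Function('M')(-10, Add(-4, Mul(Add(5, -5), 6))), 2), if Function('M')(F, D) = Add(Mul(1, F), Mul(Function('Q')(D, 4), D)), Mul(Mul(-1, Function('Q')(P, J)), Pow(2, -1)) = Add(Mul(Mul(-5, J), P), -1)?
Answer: 386884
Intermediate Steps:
Function('Q')(P, J) = Add(2, Mul(10, J, P)) (Function('Q')(P, J) = Mul(-2, Add(Mul(Mul(-5, J), P), -1)) = Mul(-2, Add(Mul(-5, J, P), -1)) = Mul(-2, Add(-1, Mul(-5, J, P))) = Add(2, Mul(10, J, P)))
Function('M')(F, D) = Add(F, Mul(D, Add(2, Mul(40, D)))) (Function('M')(F, D) = Add(Mul(1, F), Mul(Add(2, Mul(10, 4, D)), D)) = Add(F, Mul(Add(2, Mul(40, D)), D)) = Add(F, Mul(D, Add(2, Mul(40, D)))))
Pow(Function('M')(-10, Add(-4, Mul(Add(5, -5), 6))), 2) = Pow(Add(-10, Mul(2, Add(-4, Mul(Add(5, -5), 6)), Add(1, Mul(20, Add(-4, Mul(Add(5, -5), 6)))))), 2) = Pow(Add(-10, Mul(2, Add(-4, Mul(0, 6)), Add(1, Mul(20, Add(-4, Mul(0, 6)))))), 2) = Pow(Add(-10, Mul(2, Add(-4, 0), Add(1, Mul(20, Add(-4, 0))))), 2) = Pow(Add(-10, Mul(2, -4, Add(1, Mul(20, -4)))), 2) = Pow(Add(-10, Mul(2, -4, Add(1, -80))), 2) = Pow(Add(-10, Mul(2, -4, -79)), 2) = Pow(Add(-10, 632), 2) = Pow(622, 2) = 386884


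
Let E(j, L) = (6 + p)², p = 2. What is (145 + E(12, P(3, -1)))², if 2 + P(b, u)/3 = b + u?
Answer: 43681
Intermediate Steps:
P(b, u) = -6 + 3*b + 3*u (P(b, u) = -6 + 3*(b + u) = -6 + (3*b + 3*u) = -6 + 3*b + 3*u)
E(j, L) = 64 (E(j, L) = (6 + 2)² = 8² = 64)
(145 + E(12, P(3, -1)))² = (145 + 64)² = 209² = 43681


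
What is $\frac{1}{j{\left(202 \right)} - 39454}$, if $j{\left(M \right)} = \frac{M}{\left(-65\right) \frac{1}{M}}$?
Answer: $- \frac{65}{2605314} \approx -2.4949 \cdot 10^{-5}$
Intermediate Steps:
$j{\left(M \right)} = - \frac{M^{2}}{65}$ ($j{\left(M \right)} = M \left(- \frac{M}{65}\right) = - \frac{M^{2}}{65}$)
$\frac{1}{j{\left(202 \right)} - 39454} = \frac{1}{- \frac{202^{2}}{65} - 39454} = \frac{1}{\left(- \frac{1}{65}\right) 40804 - 39454} = \frac{1}{- \frac{40804}{65} - 39454} = \frac{1}{- \frac{2605314}{65}} = - \frac{65}{2605314}$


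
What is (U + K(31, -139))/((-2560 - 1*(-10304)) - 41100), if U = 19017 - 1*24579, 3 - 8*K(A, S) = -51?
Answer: 22221/133424 ≈ 0.16654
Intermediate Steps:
K(A, S) = 27/4 (K(A, S) = 3/8 - 1/8*(-51) = 3/8 + 51/8 = 27/4)
U = -5562 (U = 19017 - 24579 = -5562)
(U + K(31, -139))/((-2560 - 1*(-10304)) - 41100) = (-5562 + 27/4)/((-2560 - 1*(-10304)) - 41100) = -22221/(4*((-2560 + 10304) - 41100)) = -22221/(4*(7744 - 41100)) = -22221/4/(-33356) = -22221/4*(-1/33356) = 22221/133424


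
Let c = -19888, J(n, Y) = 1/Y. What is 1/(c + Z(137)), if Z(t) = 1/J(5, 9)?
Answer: -1/19879 ≈ -5.0304e-5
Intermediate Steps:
Z(t) = 9 (Z(t) = 1/(1/9) = 1/(⅑) = 9)
1/(c + Z(137)) = 1/(-19888 + 9) = 1/(-19879) = -1/19879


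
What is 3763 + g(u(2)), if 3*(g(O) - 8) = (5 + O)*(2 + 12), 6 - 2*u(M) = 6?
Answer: 11383/3 ≈ 3794.3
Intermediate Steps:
u(M) = 0 (u(M) = 3 - 1/2*6 = 3 - 3 = 0)
g(O) = 94/3 + 14*O/3 (g(O) = 8 + ((5 + O)*(2 + 12))/3 = 8 + ((5 + O)*14)/3 = 8 + (70 + 14*O)/3 = 8 + (70/3 + 14*O/3) = 94/3 + 14*O/3)
3763 + g(u(2)) = 3763 + (94/3 + (14/3)*0) = 3763 + (94/3 + 0) = 3763 + 94/3 = 11383/3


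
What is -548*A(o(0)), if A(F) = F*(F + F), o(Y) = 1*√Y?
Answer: 0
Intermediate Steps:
o(Y) = √Y
A(F) = 2*F² (A(F) = F*(2*F) = 2*F²)
-548*A(o(0)) = -1096*(√0)² = -1096*0² = -1096*0 = -548*0 = 0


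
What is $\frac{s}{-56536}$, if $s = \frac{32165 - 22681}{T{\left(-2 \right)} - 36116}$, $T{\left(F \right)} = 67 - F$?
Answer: $\frac{2371}{509488298} \approx 4.6537 \cdot 10^{-6}$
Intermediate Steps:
$s = - \frac{9484}{36047}$ ($s = \frac{32165 - 22681}{\left(67 - -2\right) - 36116} = \frac{9484}{\left(67 + 2\right) - 36116} = \frac{9484}{69 - 36116} = \frac{9484}{-36047} = 9484 \left(- \frac{1}{36047}\right) = - \frac{9484}{36047} \approx -0.2631$)
$\frac{s}{-56536} = - \frac{9484}{36047 \left(-56536\right)} = \left(- \frac{9484}{36047}\right) \left(- \frac{1}{56536}\right) = \frac{2371}{509488298}$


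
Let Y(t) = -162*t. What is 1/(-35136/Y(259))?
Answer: 2331/1952 ≈ 1.1942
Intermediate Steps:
1/(-35136/Y(259)) = 1/(-35136/((-162*259))) = 1/(-35136/(-41958)) = 1/(-35136*(-1/41958)) = 1/(1952/2331) = 2331/1952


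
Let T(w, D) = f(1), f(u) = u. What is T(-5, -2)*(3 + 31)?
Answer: 34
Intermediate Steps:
T(w, D) = 1
T(-5, -2)*(3 + 31) = 1*(3 + 31) = 1*34 = 34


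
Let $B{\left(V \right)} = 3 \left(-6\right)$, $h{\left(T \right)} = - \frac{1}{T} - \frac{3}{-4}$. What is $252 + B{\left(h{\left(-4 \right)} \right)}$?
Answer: $234$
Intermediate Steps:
$h{\left(T \right)} = \frac{3}{4} - \frac{1}{T}$ ($h{\left(T \right)} = - \frac{1}{T} - - \frac{3}{4} = - \frac{1}{T} + \frac{3}{4} = \frac{3}{4} - \frac{1}{T}$)
$B{\left(V \right)} = -18$
$252 + B{\left(h{\left(-4 \right)} \right)} = 252 - 18 = 234$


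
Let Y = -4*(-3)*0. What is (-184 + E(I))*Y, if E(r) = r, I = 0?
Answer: 0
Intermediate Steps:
Y = 0 (Y = 12*0 = 0)
(-184 + E(I))*Y = (-184 + 0)*0 = -184*0 = 0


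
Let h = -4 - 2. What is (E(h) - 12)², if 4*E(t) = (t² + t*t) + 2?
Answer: 169/4 ≈ 42.250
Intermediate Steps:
h = -6
E(t) = ½ + t²/2 (E(t) = ((t² + t*t) + 2)/4 = ((t² + t²) + 2)/4 = (2*t² + 2)/4 = (2 + 2*t²)/4 = ½ + t²/2)
(E(h) - 12)² = ((½ + (½)*(-6)²) - 12)² = ((½ + (½)*36) - 12)² = ((½ + 18) - 12)² = (37/2 - 12)² = (13/2)² = 169/4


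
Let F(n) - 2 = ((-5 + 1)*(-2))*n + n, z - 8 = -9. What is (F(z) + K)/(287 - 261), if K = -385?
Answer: -196/13 ≈ -15.077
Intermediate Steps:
z = -1 (z = 8 - 9 = -1)
F(n) = 2 + 9*n (F(n) = 2 + (((-5 + 1)*(-2))*n + n) = 2 + ((-4*(-2))*n + n) = 2 + (8*n + n) = 2 + 9*n)
(F(z) + K)/(287 - 261) = ((2 + 9*(-1)) - 385)/(287 - 261) = ((2 - 9) - 385)/26 = (-7 - 385)*(1/26) = -392*1/26 = -196/13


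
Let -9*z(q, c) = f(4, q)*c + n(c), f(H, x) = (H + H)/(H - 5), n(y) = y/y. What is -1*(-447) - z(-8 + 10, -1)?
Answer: 448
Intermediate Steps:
n(y) = 1
f(H, x) = 2*H/(-5 + H) (f(H, x) = (2*H)/(-5 + H) = 2*H/(-5 + H))
z(q, c) = -⅑ + 8*c/9 (z(q, c) = -((2*4/(-5 + 4))*c + 1)/9 = -((2*4/(-1))*c + 1)/9 = -((2*4*(-1))*c + 1)/9 = -(-8*c + 1)/9 = -(1 - 8*c)/9 = -⅑ + 8*c/9)
-1*(-447) - z(-8 + 10, -1) = -1*(-447) - (-⅑ + (8/9)*(-1)) = 447 - (-⅑ - 8/9) = 447 - 1*(-1) = 447 + 1 = 448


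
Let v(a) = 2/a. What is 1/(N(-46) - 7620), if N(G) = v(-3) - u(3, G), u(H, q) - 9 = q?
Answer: -3/22751 ≈ -0.00013186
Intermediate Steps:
u(H, q) = 9 + q
N(G) = -29/3 - G (N(G) = 2/(-3) - (9 + G) = 2*(-⅓) + (-9 - G) = -⅔ + (-9 - G) = -29/3 - G)
1/(N(-46) - 7620) = 1/((-29/3 - 1*(-46)) - 7620) = 1/((-29/3 + 46) - 7620) = 1/(109/3 - 7620) = 1/(-22751/3) = -3/22751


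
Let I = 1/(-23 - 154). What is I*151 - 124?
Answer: -22099/177 ≈ -124.85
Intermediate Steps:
I = -1/177 (I = 1/(-177) = -1/177 ≈ -0.0056497)
I*151 - 124 = -1/177*151 - 124 = -151/177 - 124 = -22099/177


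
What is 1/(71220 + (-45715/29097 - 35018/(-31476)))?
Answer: 2502342/178215649681 ≈ 1.4041e-5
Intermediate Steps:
1/(71220 + (-45715/29097 - 35018/(-31476))) = 1/(71220 + (-45715*1/29097 - 35018*(-1/31476))) = 1/(71220 + (-45715/29097 + 17509/15738)) = 1/(71220 - 1147559/2502342) = 1/(178215649681/2502342) = 2502342/178215649681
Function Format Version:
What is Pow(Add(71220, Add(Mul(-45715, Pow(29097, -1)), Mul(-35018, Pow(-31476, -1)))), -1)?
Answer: Rational(2502342, 178215649681) ≈ 1.4041e-5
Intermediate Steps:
Pow(Add(71220, Add(Mul(-45715, Pow(29097, -1)), Mul(-35018, Pow(-31476, -1)))), -1) = Pow(Add(71220, Add(Mul(-45715, Rational(1, 29097)), Mul(-35018, Rational(-1, 31476)))), -1) = Pow(Add(71220, Add(Rational(-45715, 29097), Rational(17509, 15738))), -1) = Pow(Add(71220, Rational(-1147559, 2502342)), -1) = Pow(Rational(178215649681, 2502342), -1) = Rational(2502342, 178215649681)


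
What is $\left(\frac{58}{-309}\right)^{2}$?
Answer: $\frac{3364}{95481} \approx 0.035232$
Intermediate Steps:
$\left(\frac{58}{-309}\right)^{2} = \left(58 \left(- \frac{1}{309}\right)\right)^{2} = \left(- \frac{58}{309}\right)^{2} = \frac{3364}{95481}$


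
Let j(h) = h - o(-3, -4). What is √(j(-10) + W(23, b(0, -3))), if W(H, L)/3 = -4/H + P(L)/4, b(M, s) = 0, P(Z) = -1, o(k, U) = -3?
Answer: I*√17503/46 ≈ 2.8761*I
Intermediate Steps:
j(h) = 3 + h (j(h) = h - 1*(-3) = h + 3 = 3 + h)
W(H, L) = -¾ - 12/H (W(H, L) = 3*(-4/H - 1/4) = 3*(-4/H - 1*¼) = 3*(-4/H - ¼) = 3*(-¼ - 4/H) = -¾ - 12/H)
√(j(-10) + W(23, b(0, -3))) = √((3 - 10) + (-¾ - 12/23)) = √(-7 + (-¾ - 12*1/23)) = √(-7 + (-¾ - 12/23)) = √(-7 - 117/92) = √(-761/92) = I*√17503/46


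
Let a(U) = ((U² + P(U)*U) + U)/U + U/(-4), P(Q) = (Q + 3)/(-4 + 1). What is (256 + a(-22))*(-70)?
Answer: -51835/3 ≈ -17278.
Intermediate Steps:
P(Q) = -1 - Q/3 (P(Q) = (3 + Q)/(-3) = (3 + Q)*(-⅓) = -1 - Q/3)
a(U) = -U/4 + (U + U² + U*(-1 - U/3))/U (a(U) = ((U² + (-1 - U/3)*U) + U)/U + U/(-4) = ((U² + U*(-1 - U/3)) + U)/U + U*(-¼) = (U + U² + U*(-1 - U/3))/U - U/4 = -U/4 + (U + U² + U*(-1 - U/3))/U)
(256 + a(-22))*(-70) = (256 + (5/12)*(-22))*(-70) = (256 - 55/6)*(-70) = (1481/6)*(-70) = -51835/3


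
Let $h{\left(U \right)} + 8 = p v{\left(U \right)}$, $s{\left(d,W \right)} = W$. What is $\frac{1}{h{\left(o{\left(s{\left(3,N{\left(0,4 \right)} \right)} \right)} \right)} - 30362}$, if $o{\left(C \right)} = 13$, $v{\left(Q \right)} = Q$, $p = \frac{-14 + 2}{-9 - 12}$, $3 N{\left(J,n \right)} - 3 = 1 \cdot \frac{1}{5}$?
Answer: $- \frac{7}{212538} \approx -3.2935 \cdot 10^{-5}$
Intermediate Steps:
$N{\left(J,n \right)} = \frac{16}{15}$ ($N{\left(J,n \right)} = 1 + \frac{1 \cdot \frac{1}{5}}{3} = 1 + \frac{1}{3} \cdot \frac{1}{5} = 1 + \frac{1}{15} = \frac{16}{15}$)
$p = \frac{4}{7}$ ($p = - \frac{12}{-21} = \left(-12\right) \left(- \frac{1}{21}\right) = \frac{4}{7} \approx 0.57143$)
$h{\left(U \right)} = -8 + \frac{4 U}{7}$
$\frac{1}{h{\left(o{\left(s{\left(3,N{\left(0,4 \right)} \right)} \right)} \right)} - 30362} = \frac{1}{\left(-8 + \frac{4}{7} \cdot 13\right) - 30362} = \frac{1}{\left(-8 + \frac{52}{7}\right) - 30362} = \frac{1}{- \frac{4}{7} - 30362} = \frac{1}{- \frac{212538}{7}} = - \frac{7}{212538}$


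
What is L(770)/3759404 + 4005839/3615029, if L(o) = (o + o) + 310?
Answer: 684829771073/617743385578 ≈ 1.1086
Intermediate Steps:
L(o) = 310 + 2*o (L(o) = 2*o + 310 = 310 + 2*o)
L(770)/3759404 + 4005839/3615029 = (310 + 2*770)/3759404 + 4005839/3615029 = (310 + 1540)*(1/3759404) + 4005839*(1/3615029) = 1850*(1/3759404) + 4005839/3615029 = 925/1879702 + 4005839/3615029 = 684829771073/617743385578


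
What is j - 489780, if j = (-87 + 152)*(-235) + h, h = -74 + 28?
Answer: -505101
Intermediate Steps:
h = -46
j = -15321 (j = (-87 + 152)*(-235) - 46 = 65*(-235) - 46 = -15275 - 46 = -15321)
j - 489780 = -15321 - 489780 = -505101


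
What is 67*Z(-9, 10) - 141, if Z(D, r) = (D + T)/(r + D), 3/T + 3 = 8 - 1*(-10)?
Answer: -3653/5 ≈ -730.60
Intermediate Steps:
T = ⅕ (T = 3/(-3 + (8 - 1*(-10))) = 3/(-3 + (8 + 10)) = 3/(-3 + 18) = 3/15 = 3*(1/15) = ⅕ ≈ 0.20000)
Z(D, r) = (⅕ + D)/(D + r) (Z(D, r) = (D + ⅕)/(r + D) = (⅕ + D)/(D + r))
67*Z(-9, 10) - 141 = 67*((⅕ - 9)/(-9 + 10)) - 141 = 67*(-44/5/1) - 141 = 67*(1*(-44/5)) - 141 = 67*(-44/5) - 141 = -2948/5 - 141 = -3653/5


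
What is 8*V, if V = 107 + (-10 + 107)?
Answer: 1632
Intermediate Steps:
V = 204 (V = 107 + 97 = 204)
8*V = 8*204 = 1632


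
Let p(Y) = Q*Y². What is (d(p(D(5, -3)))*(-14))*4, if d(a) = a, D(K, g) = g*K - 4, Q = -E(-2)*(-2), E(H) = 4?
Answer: -161728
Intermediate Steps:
Q = 8 (Q = -1*4*(-2) = -4*(-2) = 8)
D(K, g) = -4 + K*g (D(K, g) = K*g - 4 = -4 + K*g)
p(Y) = 8*Y²
(d(p(D(5, -3)))*(-14))*4 = ((8*(-4 + 5*(-3))²)*(-14))*4 = ((8*(-4 - 15)²)*(-14))*4 = ((8*(-19)²)*(-14))*4 = ((8*361)*(-14))*4 = (2888*(-14))*4 = -40432*4 = -161728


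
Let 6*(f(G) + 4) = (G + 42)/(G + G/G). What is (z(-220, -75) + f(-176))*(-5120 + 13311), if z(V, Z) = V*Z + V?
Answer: 69991824697/525 ≈ 1.3332e+8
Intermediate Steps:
z(V, Z) = V + V*Z
f(G) = -4 + (42 + G)/(6*(1 + G)) (f(G) = -4 + ((G + 42)/(G + G/G))/6 = -4 + ((42 + G)/(G + 1))/6 = -4 + ((42 + G)/(1 + G))/6 = -4 + (42 + G)/(6*(1 + G)))
(z(-220, -75) + f(-176))*(-5120 + 13311) = (-220*(1 - 75) + (18 - 23*(-176))/(6*(1 - 176)))*(-5120 + 13311) = (-220*(-74) + (1/6)*(18 + 4048)/(-175))*8191 = (16280 + (1/6)*(-1/175)*4066)*8191 = (16280 - 2033/525)*8191 = (8544967/525)*8191 = 69991824697/525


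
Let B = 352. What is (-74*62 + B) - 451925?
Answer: -456161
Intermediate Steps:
(-74*62 + B) - 451925 = (-74*62 + 352) - 451925 = (-4588 + 352) - 451925 = -4236 - 451925 = -456161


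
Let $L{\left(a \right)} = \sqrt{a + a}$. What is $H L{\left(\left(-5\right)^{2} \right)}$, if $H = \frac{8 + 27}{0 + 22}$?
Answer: $\frac{175 \sqrt{2}}{22} \approx 11.249$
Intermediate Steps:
$H = \frac{35}{22} \approx 1.5909$
$L{\left(a \right)} = \sqrt{2} \sqrt{a}$ ($L{\left(a \right)} = \sqrt{2 a} = \sqrt{2} \sqrt{a}$)
$H L{\left(\left(-5\right)^{2} \right)} = \frac{35 \sqrt{2} \sqrt{\left(-5\right)^{2}}}{22} = \frac{35 \sqrt{2} \sqrt{25}}{22} = \frac{35 \sqrt{2} \cdot 5}{22} = \frac{35 \cdot 5 \sqrt{2}}{22} = \frac{175 \sqrt{2}}{22}$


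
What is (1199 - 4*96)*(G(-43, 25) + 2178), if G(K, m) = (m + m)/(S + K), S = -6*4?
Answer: 118888940/67 ≈ 1.7745e+6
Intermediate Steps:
S = -24
G(K, m) = 2*m/(-24 + K) (G(K, m) = (m + m)/(-24 + K) = (2*m)/(-24 + K) = 2*m/(-24 + K))
(1199 - 4*96)*(G(-43, 25) + 2178) = (1199 - 4*96)*(2*25/(-24 - 43) + 2178) = (1199 - 384)*(2*25/(-67) + 2178) = 815*(2*25*(-1/67) + 2178) = 815*(-50/67 + 2178) = 815*(145876/67) = 118888940/67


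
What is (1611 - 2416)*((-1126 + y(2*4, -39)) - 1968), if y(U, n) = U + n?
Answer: 2515625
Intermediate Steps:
(1611 - 2416)*((-1126 + y(2*4, -39)) - 1968) = (1611 - 2416)*((-1126 + (2*4 - 39)) - 1968) = -805*((-1126 + (8 - 39)) - 1968) = -805*((-1126 - 31) - 1968) = -805*(-1157 - 1968) = -805*(-3125) = 2515625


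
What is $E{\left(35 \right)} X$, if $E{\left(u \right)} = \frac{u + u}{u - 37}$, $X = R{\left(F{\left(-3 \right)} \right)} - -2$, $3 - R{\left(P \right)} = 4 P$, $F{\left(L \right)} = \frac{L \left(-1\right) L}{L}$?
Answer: $245$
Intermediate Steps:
$F{\left(L \right)} = - L$ ($F{\left(L \right)} = \frac{- L L}{L} = \frac{\left(-1\right) L^{2}}{L} = - L$)
$R{\left(P \right)} = 3 - 4 P$
$X = -7$ ($X = \left(3 - 4 \left(\left(-1\right) \left(-3\right)\right)\right) - -2 = \left(3 - 12\right) + 2 = -9 + 2 = -7$)
$E{\left(u \right)} = \frac{2 u}{-37 + u}$
$E{\left(35 \right)} X = 2 \cdot 35 \frac{1}{-37 + 35} \left(-7\right) = 2 \cdot 35 \frac{1}{-2} \left(-7\right) = 2 \cdot 35 \left(- \frac{1}{2}\right) \left(-7\right) = \left(-35\right) \left(-7\right) = 245$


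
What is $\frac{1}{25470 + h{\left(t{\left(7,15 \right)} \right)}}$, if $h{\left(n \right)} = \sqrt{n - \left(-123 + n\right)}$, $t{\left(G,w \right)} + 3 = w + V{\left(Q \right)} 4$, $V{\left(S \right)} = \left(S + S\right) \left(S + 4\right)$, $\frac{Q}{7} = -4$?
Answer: $\frac{8490}{216240259} - \frac{\sqrt{123}}{648720777} \approx 3.9245 \cdot 10^{-5}$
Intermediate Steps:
$Q = -28$ ($Q = 7 \left(-4\right) = -28$)
$V{\left(S \right)} = 2 S \left(4 + S\right)$
$t{\left(G,w \right)} = 5373 + w$ ($t{\left(G,w \right)} = -3 + \left(w + 2 \left(-28\right) \left(4 - 28\right) 4\right) = -3 + \left(w + 2 \left(-28\right) \left(-24\right) 4\right) = -3 + \left(w + 1344 \cdot 4\right) = -3 + \left(w + 5376\right) = -3 + \left(5376 + w\right) = 5373 + w$)
$h{\left(n \right)} = \sqrt{123}$
$\frac{1}{25470 + h{\left(t{\left(7,15 \right)} \right)}} = \frac{1}{25470 + \sqrt{123}}$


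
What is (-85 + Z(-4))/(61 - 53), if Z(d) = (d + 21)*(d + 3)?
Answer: -51/4 ≈ -12.750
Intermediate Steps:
Z(d) = (3 + d)*(21 + d) (Z(d) = (21 + d)*(3 + d) = (3 + d)*(21 + d))
(-85 + Z(-4))/(61 - 53) = (-85 + (63 + (-4)² + 24*(-4)))/(61 - 53) = (-85 + (63 + 16 - 96))/8 = (-85 - 17)*(⅛) = -102*⅛ = -51/4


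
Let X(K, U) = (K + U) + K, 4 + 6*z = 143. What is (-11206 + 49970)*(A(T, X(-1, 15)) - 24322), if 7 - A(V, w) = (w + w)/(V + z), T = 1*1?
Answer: -136675312884/145 ≈ -9.4259e+8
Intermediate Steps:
T = 1
z = 139/6 (z = -⅔ + (⅙)*143 = -⅔ + 143/6 = 139/6 ≈ 23.167)
X(K, U) = U + 2*K
A(V, w) = 7 - 2*w/(139/6 + V) (A(V, w) = 7 - (w + w)/(V + 139/6) = 7 - 2*w/(139/6 + V))
(-11206 + 49970)*(A(T, X(-1, 15)) - 24322) = (-11206 + 49970)*((973 - 12*(15 + 2*(-1)) + 42*1)/(139 + 6*1) - 24322) = 38764*((973 - 12*(15 - 2) + 42)/(139 + 6) - 24322) = 38764*((973 - 12*13 + 42)/145 - 24322) = 38764*((973 - 156 + 42)/145 - 24322) = 38764*((1/145)*859 - 24322) = 38764*(859/145 - 24322) = 38764*(-3525831/145) = -136675312884/145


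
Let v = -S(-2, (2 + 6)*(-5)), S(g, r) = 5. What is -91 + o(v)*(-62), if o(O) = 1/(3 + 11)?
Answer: -668/7 ≈ -95.429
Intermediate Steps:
v = -5 (v = -1*5 = -5)
o(O) = 1/14
-91 + o(v)*(-62) = -91 + (1/14)*(-62) = -91 - 31/7 = -668/7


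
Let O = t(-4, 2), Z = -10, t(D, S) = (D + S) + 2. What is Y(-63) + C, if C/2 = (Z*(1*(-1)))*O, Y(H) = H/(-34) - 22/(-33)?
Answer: 257/102 ≈ 2.5196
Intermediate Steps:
t(D, S) = 2 + D + S
Y(H) = ⅔ - H/34 (Y(H) = H*(-1/34) - 22*(-1/33) = -H/34 + ⅔ = ⅔ - H/34)
O = 0 (O = 2 - 4 + 2 = 0)
C = 0 (C = 2*(-10*(-1)*0) = 2*(10*0) = 2*0 = 0)
Y(-63) + C = (⅔ - 1/34*(-63)) + 0 = (⅔ + 63/34) + 0 = 257/102 + 0 = 257/102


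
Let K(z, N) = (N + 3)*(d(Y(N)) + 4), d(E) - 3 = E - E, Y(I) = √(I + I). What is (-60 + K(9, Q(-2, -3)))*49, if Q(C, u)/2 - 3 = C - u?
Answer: 833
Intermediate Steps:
Y(I) = √2*√I (Y(I) = √(2*I) = √2*√I)
d(E) = 3 (d(E) = 3 + (E - E) = 3 + 0 = 3)
Q(C, u) = 6 - 2*u + 2*C (Q(C, u) = 6 + 2*(C - u) = 6 + (-2*u + 2*C) = 6 - 2*u + 2*C)
K(z, N) = 21 + 7*N (K(z, N) = (N + 3)*(3 + 4) = (3 + N)*7 = 21 + 7*N)
(-60 + K(9, Q(-2, -3)))*49 = (-60 + (21 + 7*(6 - 2*(-3) + 2*(-2))))*49 = (-60 + (21 + 7*(6 + 6 - 4)))*49 = (-60 + (21 + 7*8))*49 = (-60 + (21 + 56))*49 = (-60 + 77)*49 = 17*49 = 833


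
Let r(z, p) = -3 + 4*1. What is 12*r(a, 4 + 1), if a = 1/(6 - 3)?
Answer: 12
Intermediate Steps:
a = ⅓ (a = 1/3 = ⅓ ≈ 0.33333)
r(z, p) = 1 (r(z, p) = -3 + 4 = 1)
12*r(a, 4 + 1) = 12*1 = 12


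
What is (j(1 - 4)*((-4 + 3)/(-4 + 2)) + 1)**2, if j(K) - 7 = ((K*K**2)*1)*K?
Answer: 2025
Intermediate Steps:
j(K) = 7 + K**4 (j(K) = 7 + ((K*K**2)*1)*K = 7 + (K**3*1)*K = 7 + K**3*K = 7 + K**4)
(j(1 - 4)*((-4 + 3)/(-4 + 2)) + 1)**2 = ((7 + (1 - 4)**4)*((-4 + 3)/(-4 + 2)) + 1)**2 = ((7 + (-3)**4)*(-1/(-2)) + 1)**2 = ((7 + 81)*(-1*(-1/2)) + 1)**2 = (88*(1/2) + 1)**2 = (44 + 1)**2 = 45**2 = 2025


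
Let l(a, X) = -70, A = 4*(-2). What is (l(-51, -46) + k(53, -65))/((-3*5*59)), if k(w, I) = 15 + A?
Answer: 21/295 ≈ 0.071186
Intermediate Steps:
A = -8
k(w, I) = 7 (k(w, I) = 15 - 8 = 7)
(l(-51, -46) + k(53, -65))/((-3*5*59)) = (-70 + 7)/((-3*5*59)) = -63/((-15*59)) = -63/(-885) = -63*(-1/885) = 21/295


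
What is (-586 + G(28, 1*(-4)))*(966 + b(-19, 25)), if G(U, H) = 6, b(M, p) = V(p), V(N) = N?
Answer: -574780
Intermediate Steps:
b(M, p) = p
(-586 + G(28, 1*(-4)))*(966 + b(-19, 25)) = (-586 + 6)*(966 + 25) = -580*991 = -574780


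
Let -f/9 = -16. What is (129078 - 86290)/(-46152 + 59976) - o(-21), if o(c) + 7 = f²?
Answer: -71628727/3456 ≈ -20726.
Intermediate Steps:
f = 144 (f = -9*(-16) = 144)
o(c) = 20729 (o(c) = -7 + 144² = -7 + 20736 = 20729)
(129078 - 86290)/(-46152 + 59976) - o(-21) = (129078 - 86290)/(-46152 + 59976) - 1*20729 = 42788/13824 - 20729 = 42788*(1/13824) - 20729 = 10697/3456 - 20729 = -71628727/3456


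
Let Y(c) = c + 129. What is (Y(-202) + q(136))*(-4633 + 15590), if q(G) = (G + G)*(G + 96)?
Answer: 690630667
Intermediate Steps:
Y(c) = 129 + c
q(G) = 2*G*(96 + G) (q(G) = (2*G)*(96 + G) = 2*G*(96 + G))
(Y(-202) + q(136))*(-4633 + 15590) = ((129 - 202) + 2*136*(96 + 136))*(-4633 + 15590) = (-73 + 2*136*232)*10957 = (-73 + 63104)*10957 = 63031*10957 = 690630667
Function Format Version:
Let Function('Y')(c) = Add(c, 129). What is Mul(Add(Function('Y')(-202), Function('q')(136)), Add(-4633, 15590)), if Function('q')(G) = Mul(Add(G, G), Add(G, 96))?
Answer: 690630667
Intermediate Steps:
Function('Y')(c) = Add(129, c)
Function('q')(G) = Mul(2, G, Add(96, G)) (Function('q')(G) = Mul(Mul(2, G), Add(96, G)) = Mul(2, G, Add(96, G)))
Mul(Add(Function('Y')(-202), Function('q')(136)), Add(-4633, 15590)) = Mul(Add(Add(129, -202), Mul(2, 136, Add(96, 136))), Add(-4633, 15590)) = Mul(Add(-73, Mul(2, 136, 232)), 10957) = Mul(Add(-73, 63104), 10957) = Mul(63031, 10957) = 690630667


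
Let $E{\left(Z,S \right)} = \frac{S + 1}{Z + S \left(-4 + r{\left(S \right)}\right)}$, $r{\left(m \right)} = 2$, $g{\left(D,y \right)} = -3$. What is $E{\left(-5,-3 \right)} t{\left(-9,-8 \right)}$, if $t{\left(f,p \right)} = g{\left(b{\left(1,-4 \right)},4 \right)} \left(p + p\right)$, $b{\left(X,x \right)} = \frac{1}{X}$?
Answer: $-96$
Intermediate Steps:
$t{\left(f,p \right)} = - 6 p$ ($t{\left(f,p \right)} = - 3 \left(p + p\right) = - 3 \cdot 2 p = - 6 p$)
$E{\left(Z,S \right)} = \frac{1 + S}{Z - 2 S}$ ($E{\left(Z,S \right)} = \frac{S + 1}{Z + S \left(-4 + 2\right)} = \frac{1 + S}{Z + S \left(-2\right)} = \frac{1 + S}{Z - 2 S}$)
$E{\left(-5,-3 \right)} t{\left(-9,-8 \right)} = \frac{1 - 3}{-5 - -6} \left(\left(-6\right) \left(-8\right)\right) = \frac{1}{-5 + 6} \left(-2\right) 48 = 1^{-1} \left(-2\right) 48 = 1 \left(-2\right) 48 = \left(-2\right) 48 = -96$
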